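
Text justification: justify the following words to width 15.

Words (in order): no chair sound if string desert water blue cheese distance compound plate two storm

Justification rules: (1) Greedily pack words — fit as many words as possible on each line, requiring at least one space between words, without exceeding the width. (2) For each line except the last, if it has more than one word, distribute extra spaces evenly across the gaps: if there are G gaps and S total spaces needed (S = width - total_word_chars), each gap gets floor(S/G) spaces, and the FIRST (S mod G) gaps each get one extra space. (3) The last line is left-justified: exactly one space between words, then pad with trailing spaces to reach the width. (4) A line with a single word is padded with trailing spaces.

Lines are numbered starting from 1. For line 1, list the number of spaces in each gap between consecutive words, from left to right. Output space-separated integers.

Line 1: ['no', 'chair', 'sound'] (min_width=14, slack=1)
Line 2: ['if', 'string'] (min_width=9, slack=6)
Line 3: ['desert', 'water'] (min_width=12, slack=3)
Line 4: ['blue', 'cheese'] (min_width=11, slack=4)
Line 5: ['distance'] (min_width=8, slack=7)
Line 6: ['compound', 'plate'] (min_width=14, slack=1)
Line 7: ['two', 'storm'] (min_width=9, slack=6)

Answer: 2 1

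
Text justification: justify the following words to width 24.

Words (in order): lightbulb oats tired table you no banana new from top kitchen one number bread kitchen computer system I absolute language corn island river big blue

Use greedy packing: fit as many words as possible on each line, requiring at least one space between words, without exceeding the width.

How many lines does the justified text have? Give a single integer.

Line 1: ['lightbulb', 'oats', 'tired'] (min_width=20, slack=4)
Line 2: ['table', 'you', 'no', 'banana', 'new'] (min_width=23, slack=1)
Line 3: ['from', 'top', 'kitchen', 'one'] (min_width=20, slack=4)
Line 4: ['number', 'bread', 'kitchen'] (min_width=20, slack=4)
Line 5: ['computer', 'system', 'I'] (min_width=17, slack=7)
Line 6: ['absolute', 'language', 'corn'] (min_width=22, slack=2)
Line 7: ['island', 'river', 'big', 'blue'] (min_width=21, slack=3)
Total lines: 7

Answer: 7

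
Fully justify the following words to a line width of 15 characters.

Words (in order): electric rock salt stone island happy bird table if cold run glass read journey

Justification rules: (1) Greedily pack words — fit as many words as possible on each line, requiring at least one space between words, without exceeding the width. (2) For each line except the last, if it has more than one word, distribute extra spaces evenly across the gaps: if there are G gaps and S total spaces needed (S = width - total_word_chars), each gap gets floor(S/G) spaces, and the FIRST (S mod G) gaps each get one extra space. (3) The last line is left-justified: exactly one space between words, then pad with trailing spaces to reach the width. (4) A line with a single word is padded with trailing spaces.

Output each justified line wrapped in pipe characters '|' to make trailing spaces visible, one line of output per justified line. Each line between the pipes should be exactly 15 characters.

Answer: |electric   rock|
|salt      stone|
|island    happy|
|bird  table  if|
|cold  run glass|
|read journey   |

Derivation:
Line 1: ['electric', 'rock'] (min_width=13, slack=2)
Line 2: ['salt', 'stone'] (min_width=10, slack=5)
Line 3: ['island', 'happy'] (min_width=12, slack=3)
Line 4: ['bird', 'table', 'if'] (min_width=13, slack=2)
Line 5: ['cold', 'run', 'glass'] (min_width=14, slack=1)
Line 6: ['read', 'journey'] (min_width=12, slack=3)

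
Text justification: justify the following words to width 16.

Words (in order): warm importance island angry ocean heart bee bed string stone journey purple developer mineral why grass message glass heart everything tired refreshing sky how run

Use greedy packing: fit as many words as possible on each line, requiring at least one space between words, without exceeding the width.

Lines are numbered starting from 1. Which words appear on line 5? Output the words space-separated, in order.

Answer: journey purple

Derivation:
Line 1: ['warm', 'importance'] (min_width=15, slack=1)
Line 2: ['island', 'angry'] (min_width=12, slack=4)
Line 3: ['ocean', 'heart', 'bee'] (min_width=15, slack=1)
Line 4: ['bed', 'string', 'stone'] (min_width=16, slack=0)
Line 5: ['journey', 'purple'] (min_width=14, slack=2)
Line 6: ['developer'] (min_width=9, slack=7)
Line 7: ['mineral', 'why'] (min_width=11, slack=5)
Line 8: ['grass', 'message'] (min_width=13, slack=3)
Line 9: ['glass', 'heart'] (min_width=11, slack=5)
Line 10: ['everything', 'tired'] (min_width=16, slack=0)
Line 11: ['refreshing', 'sky'] (min_width=14, slack=2)
Line 12: ['how', 'run'] (min_width=7, slack=9)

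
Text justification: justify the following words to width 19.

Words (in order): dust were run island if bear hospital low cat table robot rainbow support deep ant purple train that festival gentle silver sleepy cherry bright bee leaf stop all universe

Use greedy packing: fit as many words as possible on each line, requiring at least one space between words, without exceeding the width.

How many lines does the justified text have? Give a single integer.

Answer: 11

Derivation:
Line 1: ['dust', 'were', 'run'] (min_width=13, slack=6)
Line 2: ['island', 'if', 'bear'] (min_width=14, slack=5)
Line 3: ['hospital', 'low', 'cat'] (min_width=16, slack=3)
Line 4: ['table', 'robot', 'rainbow'] (min_width=19, slack=0)
Line 5: ['support', 'deep', 'ant'] (min_width=16, slack=3)
Line 6: ['purple', 'train', 'that'] (min_width=17, slack=2)
Line 7: ['festival', 'gentle'] (min_width=15, slack=4)
Line 8: ['silver', 'sleepy'] (min_width=13, slack=6)
Line 9: ['cherry', 'bright', 'bee'] (min_width=17, slack=2)
Line 10: ['leaf', 'stop', 'all'] (min_width=13, slack=6)
Line 11: ['universe'] (min_width=8, slack=11)
Total lines: 11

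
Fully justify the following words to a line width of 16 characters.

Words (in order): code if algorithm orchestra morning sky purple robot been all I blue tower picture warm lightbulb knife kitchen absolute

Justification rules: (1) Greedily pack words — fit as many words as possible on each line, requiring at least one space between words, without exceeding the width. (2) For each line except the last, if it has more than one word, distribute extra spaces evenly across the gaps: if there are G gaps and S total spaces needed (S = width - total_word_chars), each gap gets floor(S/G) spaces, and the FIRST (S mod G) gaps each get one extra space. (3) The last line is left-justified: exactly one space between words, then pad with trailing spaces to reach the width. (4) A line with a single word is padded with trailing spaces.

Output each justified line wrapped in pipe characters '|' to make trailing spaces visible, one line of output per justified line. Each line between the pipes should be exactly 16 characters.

Line 1: ['code', 'if'] (min_width=7, slack=9)
Line 2: ['algorithm'] (min_width=9, slack=7)
Line 3: ['orchestra'] (min_width=9, slack=7)
Line 4: ['morning', 'sky'] (min_width=11, slack=5)
Line 5: ['purple', 'robot'] (min_width=12, slack=4)
Line 6: ['been', 'all', 'I', 'blue'] (min_width=15, slack=1)
Line 7: ['tower', 'picture'] (min_width=13, slack=3)
Line 8: ['warm', 'lightbulb'] (min_width=14, slack=2)
Line 9: ['knife', 'kitchen'] (min_width=13, slack=3)
Line 10: ['absolute'] (min_width=8, slack=8)

Answer: |code          if|
|algorithm       |
|orchestra       |
|morning      sky|
|purple     robot|
|been  all I blue|
|tower    picture|
|warm   lightbulb|
|knife    kitchen|
|absolute        |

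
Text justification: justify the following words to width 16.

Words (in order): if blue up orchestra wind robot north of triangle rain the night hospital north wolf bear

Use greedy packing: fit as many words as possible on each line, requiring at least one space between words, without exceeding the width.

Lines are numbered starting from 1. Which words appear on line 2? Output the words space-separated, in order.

Line 1: ['if', 'blue', 'up'] (min_width=10, slack=6)
Line 2: ['orchestra', 'wind'] (min_width=14, slack=2)
Line 3: ['robot', 'north', 'of'] (min_width=14, slack=2)
Line 4: ['triangle', 'rain'] (min_width=13, slack=3)
Line 5: ['the', 'night'] (min_width=9, slack=7)
Line 6: ['hospital', 'north'] (min_width=14, slack=2)
Line 7: ['wolf', 'bear'] (min_width=9, slack=7)

Answer: orchestra wind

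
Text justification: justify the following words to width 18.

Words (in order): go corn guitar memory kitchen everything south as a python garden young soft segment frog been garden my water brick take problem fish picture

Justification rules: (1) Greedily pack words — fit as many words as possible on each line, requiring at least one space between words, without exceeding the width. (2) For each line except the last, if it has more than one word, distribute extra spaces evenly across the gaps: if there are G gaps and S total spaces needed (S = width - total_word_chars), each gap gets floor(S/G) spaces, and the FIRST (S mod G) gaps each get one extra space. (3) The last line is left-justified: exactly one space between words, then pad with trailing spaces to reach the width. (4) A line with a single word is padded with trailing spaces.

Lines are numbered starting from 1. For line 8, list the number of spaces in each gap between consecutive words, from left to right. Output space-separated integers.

Line 1: ['go', 'corn', 'guitar'] (min_width=14, slack=4)
Line 2: ['memory', 'kitchen'] (min_width=14, slack=4)
Line 3: ['everything', 'south'] (min_width=16, slack=2)
Line 4: ['as', 'a', 'python', 'garden'] (min_width=18, slack=0)
Line 5: ['young', 'soft', 'segment'] (min_width=18, slack=0)
Line 6: ['frog', 'been', 'garden'] (min_width=16, slack=2)
Line 7: ['my', 'water', 'brick'] (min_width=14, slack=4)
Line 8: ['take', 'problem', 'fish'] (min_width=17, slack=1)
Line 9: ['picture'] (min_width=7, slack=11)

Answer: 2 1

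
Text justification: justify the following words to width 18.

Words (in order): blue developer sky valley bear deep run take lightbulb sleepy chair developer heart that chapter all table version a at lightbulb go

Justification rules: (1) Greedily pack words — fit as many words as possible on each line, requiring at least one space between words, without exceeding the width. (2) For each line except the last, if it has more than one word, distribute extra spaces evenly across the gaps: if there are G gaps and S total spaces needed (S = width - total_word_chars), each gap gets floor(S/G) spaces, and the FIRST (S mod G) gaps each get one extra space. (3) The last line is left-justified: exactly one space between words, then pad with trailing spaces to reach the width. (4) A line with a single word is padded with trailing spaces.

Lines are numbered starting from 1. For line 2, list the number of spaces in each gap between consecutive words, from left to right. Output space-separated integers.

Answer: 2 2

Derivation:
Line 1: ['blue', 'developer', 'sky'] (min_width=18, slack=0)
Line 2: ['valley', 'bear', 'deep'] (min_width=16, slack=2)
Line 3: ['run', 'take', 'lightbulb'] (min_width=18, slack=0)
Line 4: ['sleepy', 'chair'] (min_width=12, slack=6)
Line 5: ['developer', 'heart'] (min_width=15, slack=3)
Line 6: ['that', 'chapter', 'all'] (min_width=16, slack=2)
Line 7: ['table', 'version', 'a', 'at'] (min_width=18, slack=0)
Line 8: ['lightbulb', 'go'] (min_width=12, slack=6)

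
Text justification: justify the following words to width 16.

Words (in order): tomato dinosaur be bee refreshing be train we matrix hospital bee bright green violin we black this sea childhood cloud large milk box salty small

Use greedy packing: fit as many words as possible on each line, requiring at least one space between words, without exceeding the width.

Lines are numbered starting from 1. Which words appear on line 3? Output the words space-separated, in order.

Answer: refreshing be

Derivation:
Line 1: ['tomato', 'dinosaur'] (min_width=15, slack=1)
Line 2: ['be', 'bee'] (min_width=6, slack=10)
Line 3: ['refreshing', 'be'] (min_width=13, slack=3)
Line 4: ['train', 'we', 'matrix'] (min_width=15, slack=1)
Line 5: ['hospital', 'bee'] (min_width=12, slack=4)
Line 6: ['bright', 'green'] (min_width=12, slack=4)
Line 7: ['violin', 'we', 'black'] (min_width=15, slack=1)
Line 8: ['this', 'sea'] (min_width=8, slack=8)
Line 9: ['childhood', 'cloud'] (min_width=15, slack=1)
Line 10: ['large', 'milk', 'box'] (min_width=14, slack=2)
Line 11: ['salty', 'small'] (min_width=11, slack=5)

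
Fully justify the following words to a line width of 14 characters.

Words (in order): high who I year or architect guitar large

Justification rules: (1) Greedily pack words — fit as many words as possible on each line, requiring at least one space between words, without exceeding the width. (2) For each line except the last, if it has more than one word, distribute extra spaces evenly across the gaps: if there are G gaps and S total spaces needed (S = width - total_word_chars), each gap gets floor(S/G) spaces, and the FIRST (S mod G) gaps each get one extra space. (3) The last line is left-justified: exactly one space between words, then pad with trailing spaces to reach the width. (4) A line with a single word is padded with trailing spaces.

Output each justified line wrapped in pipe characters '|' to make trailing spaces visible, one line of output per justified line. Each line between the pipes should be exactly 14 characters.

Line 1: ['high', 'who', 'I'] (min_width=10, slack=4)
Line 2: ['year', 'or'] (min_width=7, slack=7)
Line 3: ['architect'] (min_width=9, slack=5)
Line 4: ['guitar', 'large'] (min_width=12, slack=2)

Answer: |high   who   I|
|year        or|
|architect     |
|guitar large  |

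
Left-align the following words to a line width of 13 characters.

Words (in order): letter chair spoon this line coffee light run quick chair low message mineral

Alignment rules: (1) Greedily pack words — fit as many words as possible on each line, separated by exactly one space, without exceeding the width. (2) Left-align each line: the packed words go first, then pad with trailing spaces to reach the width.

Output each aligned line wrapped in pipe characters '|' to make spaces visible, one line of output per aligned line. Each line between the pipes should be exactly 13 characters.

Line 1: ['letter', 'chair'] (min_width=12, slack=1)
Line 2: ['spoon', 'this'] (min_width=10, slack=3)
Line 3: ['line', 'coffee'] (min_width=11, slack=2)
Line 4: ['light', 'run'] (min_width=9, slack=4)
Line 5: ['quick', 'chair'] (min_width=11, slack=2)
Line 6: ['low', 'message'] (min_width=11, slack=2)
Line 7: ['mineral'] (min_width=7, slack=6)

Answer: |letter chair |
|spoon this   |
|line coffee  |
|light run    |
|quick chair  |
|low message  |
|mineral      |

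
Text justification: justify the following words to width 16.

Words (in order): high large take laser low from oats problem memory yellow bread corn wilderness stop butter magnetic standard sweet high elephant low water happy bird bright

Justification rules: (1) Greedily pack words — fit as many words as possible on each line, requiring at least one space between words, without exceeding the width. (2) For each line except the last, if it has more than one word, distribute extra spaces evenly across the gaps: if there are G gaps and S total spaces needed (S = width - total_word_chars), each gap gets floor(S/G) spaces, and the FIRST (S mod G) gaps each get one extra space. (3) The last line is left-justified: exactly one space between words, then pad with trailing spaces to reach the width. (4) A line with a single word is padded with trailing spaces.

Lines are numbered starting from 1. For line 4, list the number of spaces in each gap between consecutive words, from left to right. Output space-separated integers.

Answer: 4

Derivation:
Line 1: ['high', 'large', 'take'] (min_width=15, slack=1)
Line 2: ['laser', 'low', 'from'] (min_width=14, slack=2)
Line 3: ['oats', 'problem'] (min_width=12, slack=4)
Line 4: ['memory', 'yellow'] (min_width=13, slack=3)
Line 5: ['bread', 'corn'] (min_width=10, slack=6)
Line 6: ['wilderness', 'stop'] (min_width=15, slack=1)
Line 7: ['butter', 'magnetic'] (min_width=15, slack=1)
Line 8: ['standard', 'sweet'] (min_width=14, slack=2)
Line 9: ['high', 'elephant'] (min_width=13, slack=3)
Line 10: ['low', 'water', 'happy'] (min_width=15, slack=1)
Line 11: ['bird', 'bright'] (min_width=11, slack=5)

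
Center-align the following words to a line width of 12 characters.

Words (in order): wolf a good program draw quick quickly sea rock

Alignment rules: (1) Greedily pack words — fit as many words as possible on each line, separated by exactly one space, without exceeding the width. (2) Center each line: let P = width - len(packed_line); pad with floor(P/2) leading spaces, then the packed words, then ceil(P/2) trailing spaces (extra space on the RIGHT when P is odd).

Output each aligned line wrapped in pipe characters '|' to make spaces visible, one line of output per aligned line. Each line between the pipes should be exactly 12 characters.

Line 1: ['wolf', 'a', 'good'] (min_width=11, slack=1)
Line 2: ['program', 'draw'] (min_width=12, slack=0)
Line 3: ['quick'] (min_width=5, slack=7)
Line 4: ['quickly', 'sea'] (min_width=11, slack=1)
Line 5: ['rock'] (min_width=4, slack=8)

Answer: |wolf a good |
|program draw|
|   quick    |
|quickly sea |
|    rock    |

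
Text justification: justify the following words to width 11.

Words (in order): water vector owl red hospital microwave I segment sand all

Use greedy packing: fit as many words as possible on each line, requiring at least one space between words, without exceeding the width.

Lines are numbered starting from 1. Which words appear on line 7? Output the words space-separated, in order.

Answer: sand all

Derivation:
Line 1: ['water'] (min_width=5, slack=6)
Line 2: ['vector', 'owl'] (min_width=10, slack=1)
Line 3: ['red'] (min_width=3, slack=8)
Line 4: ['hospital'] (min_width=8, slack=3)
Line 5: ['microwave', 'I'] (min_width=11, slack=0)
Line 6: ['segment'] (min_width=7, slack=4)
Line 7: ['sand', 'all'] (min_width=8, slack=3)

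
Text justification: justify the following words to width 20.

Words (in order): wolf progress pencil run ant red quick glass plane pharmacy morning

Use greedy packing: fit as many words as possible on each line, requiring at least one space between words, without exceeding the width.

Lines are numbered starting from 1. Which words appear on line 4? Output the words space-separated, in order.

Answer: morning

Derivation:
Line 1: ['wolf', 'progress', 'pencil'] (min_width=20, slack=0)
Line 2: ['run', 'ant', 'red', 'quick'] (min_width=17, slack=3)
Line 3: ['glass', 'plane', 'pharmacy'] (min_width=20, slack=0)
Line 4: ['morning'] (min_width=7, slack=13)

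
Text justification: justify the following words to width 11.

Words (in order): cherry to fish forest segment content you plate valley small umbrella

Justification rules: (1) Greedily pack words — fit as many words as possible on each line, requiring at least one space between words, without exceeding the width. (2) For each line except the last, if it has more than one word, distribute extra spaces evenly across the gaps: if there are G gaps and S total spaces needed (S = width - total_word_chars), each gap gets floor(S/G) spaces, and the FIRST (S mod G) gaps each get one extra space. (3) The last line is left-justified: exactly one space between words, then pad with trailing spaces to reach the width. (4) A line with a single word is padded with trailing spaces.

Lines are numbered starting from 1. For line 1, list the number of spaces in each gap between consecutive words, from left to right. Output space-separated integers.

Answer: 3

Derivation:
Line 1: ['cherry', 'to'] (min_width=9, slack=2)
Line 2: ['fish', 'forest'] (min_width=11, slack=0)
Line 3: ['segment'] (min_width=7, slack=4)
Line 4: ['content', 'you'] (min_width=11, slack=0)
Line 5: ['plate'] (min_width=5, slack=6)
Line 6: ['valley'] (min_width=6, slack=5)
Line 7: ['small'] (min_width=5, slack=6)
Line 8: ['umbrella'] (min_width=8, slack=3)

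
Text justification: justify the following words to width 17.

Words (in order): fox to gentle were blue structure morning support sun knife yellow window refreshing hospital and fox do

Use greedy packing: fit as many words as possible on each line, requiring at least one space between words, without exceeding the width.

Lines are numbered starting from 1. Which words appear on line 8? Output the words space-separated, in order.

Line 1: ['fox', 'to', 'gentle'] (min_width=13, slack=4)
Line 2: ['were', 'blue'] (min_width=9, slack=8)
Line 3: ['structure', 'morning'] (min_width=17, slack=0)
Line 4: ['support', 'sun', 'knife'] (min_width=17, slack=0)
Line 5: ['yellow', 'window'] (min_width=13, slack=4)
Line 6: ['refreshing'] (min_width=10, slack=7)
Line 7: ['hospital', 'and', 'fox'] (min_width=16, slack=1)
Line 8: ['do'] (min_width=2, slack=15)

Answer: do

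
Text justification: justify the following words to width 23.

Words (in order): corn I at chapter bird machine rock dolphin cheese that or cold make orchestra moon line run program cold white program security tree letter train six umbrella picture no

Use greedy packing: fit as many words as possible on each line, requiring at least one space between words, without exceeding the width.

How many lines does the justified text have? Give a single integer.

Answer: 8

Derivation:
Line 1: ['corn', 'I', 'at', 'chapter', 'bird'] (min_width=22, slack=1)
Line 2: ['machine', 'rock', 'dolphin'] (min_width=20, slack=3)
Line 3: ['cheese', 'that', 'or', 'cold'] (min_width=19, slack=4)
Line 4: ['make', 'orchestra', 'moon'] (min_width=19, slack=4)
Line 5: ['line', 'run', 'program', 'cold'] (min_width=21, slack=2)
Line 6: ['white', 'program', 'security'] (min_width=22, slack=1)
Line 7: ['tree', 'letter', 'train', 'six'] (min_width=21, slack=2)
Line 8: ['umbrella', 'picture', 'no'] (min_width=19, slack=4)
Total lines: 8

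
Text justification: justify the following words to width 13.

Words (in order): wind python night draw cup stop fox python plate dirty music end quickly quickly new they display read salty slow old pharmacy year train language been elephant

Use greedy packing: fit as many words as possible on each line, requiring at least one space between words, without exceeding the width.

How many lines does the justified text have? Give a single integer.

Line 1: ['wind', 'python'] (min_width=11, slack=2)
Line 2: ['night', 'draw'] (min_width=10, slack=3)
Line 3: ['cup', 'stop', 'fox'] (min_width=12, slack=1)
Line 4: ['python', 'plate'] (min_width=12, slack=1)
Line 5: ['dirty', 'music'] (min_width=11, slack=2)
Line 6: ['end', 'quickly'] (min_width=11, slack=2)
Line 7: ['quickly', 'new'] (min_width=11, slack=2)
Line 8: ['they', 'display'] (min_width=12, slack=1)
Line 9: ['read', 'salty'] (min_width=10, slack=3)
Line 10: ['slow', 'old'] (min_width=8, slack=5)
Line 11: ['pharmacy', 'year'] (min_width=13, slack=0)
Line 12: ['train'] (min_width=5, slack=8)
Line 13: ['language', 'been'] (min_width=13, slack=0)
Line 14: ['elephant'] (min_width=8, slack=5)
Total lines: 14

Answer: 14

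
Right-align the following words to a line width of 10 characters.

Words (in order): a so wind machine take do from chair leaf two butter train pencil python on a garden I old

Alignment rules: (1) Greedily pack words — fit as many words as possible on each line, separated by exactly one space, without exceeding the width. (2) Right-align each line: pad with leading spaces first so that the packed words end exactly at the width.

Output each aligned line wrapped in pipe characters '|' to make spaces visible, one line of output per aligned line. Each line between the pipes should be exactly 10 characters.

Answer: | a so wind|
|   machine|
|   take do|
|from chair|
|  leaf two|
|    butter|
|     train|
|    pencil|
| python on|
|a garden I|
|       old|

Derivation:
Line 1: ['a', 'so', 'wind'] (min_width=9, slack=1)
Line 2: ['machine'] (min_width=7, slack=3)
Line 3: ['take', 'do'] (min_width=7, slack=3)
Line 4: ['from', 'chair'] (min_width=10, slack=0)
Line 5: ['leaf', 'two'] (min_width=8, slack=2)
Line 6: ['butter'] (min_width=6, slack=4)
Line 7: ['train'] (min_width=5, slack=5)
Line 8: ['pencil'] (min_width=6, slack=4)
Line 9: ['python', 'on'] (min_width=9, slack=1)
Line 10: ['a', 'garden', 'I'] (min_width=10, slack=0)
Line 11: ['old'] (min_width=3, slack=7)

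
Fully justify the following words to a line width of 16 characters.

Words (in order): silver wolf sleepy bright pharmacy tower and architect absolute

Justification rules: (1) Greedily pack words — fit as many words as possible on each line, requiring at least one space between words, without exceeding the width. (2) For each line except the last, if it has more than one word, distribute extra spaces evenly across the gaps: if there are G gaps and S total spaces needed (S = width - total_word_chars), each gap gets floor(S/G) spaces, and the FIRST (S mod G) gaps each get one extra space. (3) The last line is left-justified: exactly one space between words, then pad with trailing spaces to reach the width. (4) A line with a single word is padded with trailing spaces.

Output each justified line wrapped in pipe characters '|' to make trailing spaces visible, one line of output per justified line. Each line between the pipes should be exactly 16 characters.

Line 1: ['silver', 'wolf'] (min_width=11, slack=5)
Line 2: ['sleepy', 'bright'] (min_width=13, slack=3)
Line 3: ['pharmacy', 'tower'] (min_width=14, slack=2)
Line 4: ['and', 'architect'] (min_width=13, slack=3)
Line 5: ['absolute'] (min_width=8, slack=8)

Answer: |silver      wolf|
|sleepy    bright|
|pharmacy   tower|
|and    architect|
|absolute        |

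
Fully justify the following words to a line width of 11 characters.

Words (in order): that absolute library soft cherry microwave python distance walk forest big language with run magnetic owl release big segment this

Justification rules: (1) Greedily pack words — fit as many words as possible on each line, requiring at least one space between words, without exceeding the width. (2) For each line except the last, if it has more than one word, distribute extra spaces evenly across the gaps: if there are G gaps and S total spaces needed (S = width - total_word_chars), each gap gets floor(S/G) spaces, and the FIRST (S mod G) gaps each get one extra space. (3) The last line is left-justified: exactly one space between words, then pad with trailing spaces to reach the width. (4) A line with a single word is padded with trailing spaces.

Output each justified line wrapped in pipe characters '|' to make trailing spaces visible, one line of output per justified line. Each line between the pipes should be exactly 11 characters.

Answer: |that       |
|absolute   |
|library    |
|soft cherry|
|microwave  |
|python     |
|distance   |
|walk forest|
|big        |
|language   |
|with    run|
|magnetic   |
|owl release|
|big segment|
|this       |

Derivation:
Line 1: ['that'] (min_width=4, slack=7)
Line 2: ['absolute'] (min_width=8, slack=3)
Line 3: ['library'] (min_width=7, slack=4)
Line 4: ['soft', 'cherry'] (min_width=11, slack=0)
Line 5: ['microwave'] (min_width=9, slack=2)
Line 6: ['python'] (min_width=6, slack=5)
Line 7: ['distance'] (min_width=8, slack=3)
Line 8: ['walk', 'forest'] (min_width=11, slack=0)
Line 9: ['big'] (min_width=3, slack=8)
Line 10: ['language'] (min_width=8, slack=3)
Line 11: ['with', 'run'] (min_width=8, slack=3)
Line 12: ['magnetic'] (min_width=8, slack=3)
Line 13: ['owl', 'release'] (min_width=11, slack=0)
Line 14: ['big', 'segment'] (min_width=11, slack=0)
Line 15: ['this'] (min_width=4, slack=7)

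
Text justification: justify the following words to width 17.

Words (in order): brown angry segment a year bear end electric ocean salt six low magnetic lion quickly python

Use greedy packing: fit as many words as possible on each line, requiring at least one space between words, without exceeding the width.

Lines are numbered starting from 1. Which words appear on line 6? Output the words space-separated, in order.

Line 1: ['brown', 'angry'] (min_width=11, slack=6)
Line 2: ['segment', 'a', 'year'] (min_width=14, slack=3)
Line 3: ['bear', 'end', 'electric'] (min_width=17, slack=0)
Line 4: ['ocean', 'salt', 'six'] (min_width=14, slack=3)
Line 5: ['low', 'magnetic', 'lion'] (min_width=17, slack=0)
Line 6: ['quickly', 'python'] (min_width=14, slack=3)

Answer: quickly python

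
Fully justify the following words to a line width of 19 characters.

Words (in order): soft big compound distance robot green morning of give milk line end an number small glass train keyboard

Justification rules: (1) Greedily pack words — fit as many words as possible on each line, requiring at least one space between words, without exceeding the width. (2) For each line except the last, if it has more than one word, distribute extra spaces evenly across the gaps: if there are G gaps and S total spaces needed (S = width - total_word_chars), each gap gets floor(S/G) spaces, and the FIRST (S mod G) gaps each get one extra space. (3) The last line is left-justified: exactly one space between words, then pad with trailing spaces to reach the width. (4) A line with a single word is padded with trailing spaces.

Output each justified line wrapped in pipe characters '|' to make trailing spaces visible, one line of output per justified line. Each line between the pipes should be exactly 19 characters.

Line 1: ['soft', 'big', 'compound'] (min_width=17, slack=2)
Line 2: ['distance', 'robot'] (min_width=14, slack=5)
Line 3: ['green', 'morning', 'of'] (min_width=16, slack=3)
Line 4: ['give', 'milk', 'line', 'end'] (min_width=18, slack=1)
Line 5: ['an', 'number', 'small'] (min_width=15, slack=4)
Line 6: ['glass', 'train'] (min_width=11, slack=8)
Line 7: ['keyboard'] (min_width=8, slack=11)

Answer: |soft  big  compound|
|distance      robot|
|green   morning  of|
|give  milk line end|
|an   number   small|
|glass         train|
|keyboard           |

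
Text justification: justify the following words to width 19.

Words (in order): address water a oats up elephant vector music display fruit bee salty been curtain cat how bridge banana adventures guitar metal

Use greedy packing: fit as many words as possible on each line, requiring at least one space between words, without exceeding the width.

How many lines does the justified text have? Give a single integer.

Line 1: ['address', 'water', 'a'] (min_width=15, slack=4)
Line 2: ['oats', 'up', 'elephant'] (min_width=16, slack=3)
Line 3: ['vector', 'music'] (min_width=12, slack=7)
Line 4: ['display', 'fruit', 'bee'] (min_width=17, slack=2)
Line 5: ['salty', 'been', 'curtain'] (min_width=18, slack=1)
Line 6: ['cat', 'how', 'bridge'] (min_width=14, slack=5)
Line 7: ['banana', 'adventures'] (min_width=17, slack=2)
Line 8: ['guitar', 'metal'] (min_width=12, slack=7)
Total lines: 8

Answer: 8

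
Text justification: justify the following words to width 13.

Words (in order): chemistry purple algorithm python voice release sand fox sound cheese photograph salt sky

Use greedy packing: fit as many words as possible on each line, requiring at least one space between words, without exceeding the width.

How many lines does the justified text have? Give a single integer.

Line 1: ['chemistry'] (min_width=9, slack=4)
Line 2: ['purple'] (min_width=6, slack=7)
Line 3: ['algorithm'] (min_width=9, slack=4)
Line 4: ['python', 'voice'] (min_width=12, slack=1)
Line 5: ['release', 'sand'] (min_width=12, slack=1)
Line 6: ['fox', 'sound'] (min_width=9, slack=4)
Line 7: ['cheese'] (min_width=6, slack=7)
Line 8: ['photograph'] (min_width=10, slack=3)
Line 9: ['salt', 'sky'] (min_width=8, slack=5)
Total lines: 9

Answer: 9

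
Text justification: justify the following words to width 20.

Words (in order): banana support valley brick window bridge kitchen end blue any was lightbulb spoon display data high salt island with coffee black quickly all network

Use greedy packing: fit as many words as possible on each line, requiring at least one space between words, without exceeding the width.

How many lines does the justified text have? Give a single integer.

Answer: 9

Derivation:
Line 1: ['banana', 'support'] (min_width=14, slack=6)
Line 2: ['valley', 'brick', 'window'] (min_width=19, slack=1)
Line 3: ['bridge', 'kitchen', 'end'] (min_width=18, slack=2)
Line 4: ['blue', 'any', 'was'] (min_width=12, slack=8)
Line 5: ['lightbulb', 'spoon'] (min_width=15, slack=5)
Line 6: ['display', 'data', 'high'] (min_width=17, slack=3)
Line 7: ['salt', 'island', 'with'] (min_width=16, slack=4)
Line 8: ['coffee', 'black', 'quickly'] (min_width=20, slack=0)
Line 9: ['all', 'network'] (min_width=11, slack=9)
Total lines: 9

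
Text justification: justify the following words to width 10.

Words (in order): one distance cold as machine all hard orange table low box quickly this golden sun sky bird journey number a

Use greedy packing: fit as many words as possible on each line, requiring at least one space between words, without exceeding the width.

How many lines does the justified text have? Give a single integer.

Answer: 14

Derivation:
Line 1: ['one'] (min_width=3, slack=7)
Line 2: ['distance'] (min_width=8, slack=2)
Line 3: ['cold', 'as'] (min_width=7, slack=3)
Line 4: ['machine'] (min_width=7, slack=3)
Line 5: ['all', 'hard'] (min_width=8, slack=2)
Line 6: ['orange'] (min_width=6, slack=4)
Line 7: ['table', 'low'] (min_width=9, slack=1)
Line 8: ['box'] (min_width=3, slack=7)
Line 9: ['quickly'] (min_width=7, slack=3)
Line 10: ['this'] (min_width=4, slack=6)
Line 11: ['golden', 'sun'] (min_width=10, slack=0)
Line 12: ['sky', 'bird'] (min_width=8, slack=2)
Line 13: ['journey'] (min_width=7, slack=3)
Line 14: ['number', 'a'] (min_width=8, slack=2)
Total lines: 14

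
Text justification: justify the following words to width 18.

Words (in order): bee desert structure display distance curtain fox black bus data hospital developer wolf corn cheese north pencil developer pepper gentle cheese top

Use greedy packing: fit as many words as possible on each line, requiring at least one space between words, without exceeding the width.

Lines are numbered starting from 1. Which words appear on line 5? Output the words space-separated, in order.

Answer: hospital developer

Derivation:
Line 1: ['bee', 'desert'] (min_width=10, slack=8)
Line 2: ['structure', 'display'] (min_width=17, slack=1)
Line 3: ['distance', 'curtain'] (min_width=16, slack=2)
Line 4: ['fox', 'black', 'bus', 'data'] (min_width=18, slack=0)
Line 5: ['hospital', 'developer'] (min_width=18, slack=0)
Line 6: ['wolf', 'corn', 'cheese'] (min_width=16, slack=2)
Line 7: ['north', 'pencil'] (min_width=12, slack=6)
Line 8: ['developer', 'pepper'] (min_width=16, slack=2)
Line 9: ['gentle', 'cheese', 'top'] (min_width=17, slack=1)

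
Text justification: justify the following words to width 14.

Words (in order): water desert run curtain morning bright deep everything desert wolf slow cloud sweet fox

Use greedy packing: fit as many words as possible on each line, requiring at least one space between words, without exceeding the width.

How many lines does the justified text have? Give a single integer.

Answer: 8

Derivation:
Line 1: ['water', 'desert'] (min_width=12, slack=2)
Line 2: ['run', 'curtain'] (min_width=11, slack=3)
Line 3: ['morning', 'bright'] (min_width=14, slack=0)
Line 4: ['deep'] (min_width=4, slack=10)
Line 5: ['everything'] (min_width=10, slack=4)
Line 6: ['desert', 'wolf'] (min_width=11, slack=3)
Line 7: ['slow', 'cloud'] (min_width=10, slack=4)
Line 8: ['sweet', 'fox'] (min_width=9, slack=5)
Total lines: 8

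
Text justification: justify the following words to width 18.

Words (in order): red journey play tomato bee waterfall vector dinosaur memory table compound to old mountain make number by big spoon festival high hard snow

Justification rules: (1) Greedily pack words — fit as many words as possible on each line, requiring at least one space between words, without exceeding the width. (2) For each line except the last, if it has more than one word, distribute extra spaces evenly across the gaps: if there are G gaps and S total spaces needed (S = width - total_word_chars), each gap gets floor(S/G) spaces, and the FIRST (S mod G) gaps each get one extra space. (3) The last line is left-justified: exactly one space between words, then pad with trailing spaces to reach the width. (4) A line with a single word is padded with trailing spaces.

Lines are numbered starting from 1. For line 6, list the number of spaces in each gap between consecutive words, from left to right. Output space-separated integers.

Answer: 2 1

Derivation:
Line 1: ['red', 'journey', 'play'] (min_width=16, slack=2)
Line 2: ['tomato', 'bee'] (min_width=10, slack=8)
Line 3: ['waterfall', 'vector'] (min_width=16, slack=2)
Line 4: ['dinosaur', 'memory'] (min_width=15, slack=3)
Line 5: ['table', 'compound', 'to'] (min_width=17, slack=1)
Line 6: ['old', 'mountain', 'make'] (min_width=17, slack=1)
Line 7: ['number', 'by', 'big'] (min_width=13, slack=5)
Line 8: ['spoon', 'festival'] (min_width=14, slack=4)
Line 9: ['high', 'hard', 'snow'] (min_width=14, slack=4)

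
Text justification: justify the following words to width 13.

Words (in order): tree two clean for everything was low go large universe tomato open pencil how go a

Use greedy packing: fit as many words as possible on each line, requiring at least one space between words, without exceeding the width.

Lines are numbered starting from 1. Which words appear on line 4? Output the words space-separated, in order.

Line 1: ['tree', 'two'] (min_width=8, slack=5)
Line 2: ['clean', 'for'] (min_width=9, slack=4)
Line 3: ['everything'] (min_width=10, slack=3)
Line 4: ['was', 'low', 'go'] (min_width=10, slack=3)
Line 5: ['large'] (min_width=5, slack=8)
Line 6: ['universe'] (min_width=8, slack=5)
Line 7: ['tomato', 'open'] (min_width=11, slack=2)
Line 8: ['pencil', 'how', 'go'] (min_width=13, slack=0)
Line 9: ['a'] (min_width=1, slack=12)

Answer: was low go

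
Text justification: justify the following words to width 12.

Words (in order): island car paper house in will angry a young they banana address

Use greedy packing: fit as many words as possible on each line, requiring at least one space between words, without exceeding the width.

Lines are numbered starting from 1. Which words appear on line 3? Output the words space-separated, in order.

Line 1: ['island', 'car'] (min_width=10, slack=2)
Line 2: ['paper', 'house'] (min_width=11, slack=1)
Line 3: ['in', 'will'] (min_width=7, slack=5)
Line 4: ['angry', 'a'] (min_width=7, slack=5)
Line 5: ['young', 'they'] (min_width=10, slack=2)
Line 6: ['banana'] (min_width=6, slack=6)
Line 7: ['address'] (min_width=7, slack=5)

Answer: in will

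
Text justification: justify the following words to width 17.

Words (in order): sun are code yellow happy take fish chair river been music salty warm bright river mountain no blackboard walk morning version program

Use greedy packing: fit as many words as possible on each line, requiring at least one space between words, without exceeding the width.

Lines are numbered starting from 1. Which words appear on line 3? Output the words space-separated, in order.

Answer: fish chair river

Derivation:
Line 1: ['sun', 'are', 'code'] (min_width=12, slack=5)
Line 2: ['yellow', 'happy', 'take'] (min_width=17, slack=0)
Line 3: ['fish', 'chair', 'river'] (min_width=16, slack=1)
Line 4: ['been', 'music', 'salty'] (min_width=16, slack=1)
Line 5: ['warm', 'bright', 'river'] (min_width=17, slack=0)
Line 6: ['mountain', 'no'] (min_width=11, slack=6)
Line 7: ['blackboard', 'walk'] (min_width=15, slack=2)
Line 8: ['morning', 'version'] (min_width=15, slack=2)
Line 9: ['program'] (min_width=7, slack=10)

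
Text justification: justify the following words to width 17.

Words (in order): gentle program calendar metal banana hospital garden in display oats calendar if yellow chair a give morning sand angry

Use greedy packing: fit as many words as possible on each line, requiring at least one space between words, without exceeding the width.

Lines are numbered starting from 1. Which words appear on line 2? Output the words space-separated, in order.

Answer: calendar metal

Derivation:
Line 1: ['gentle', 'program'] (min_width=14, slack=3)
Line 2: ['calendar', 'metal'] (min_width=14, slack=3)
Line 3: ['banana', 'hospital'] (min_width=15, slack=2)
Line 4: ['garden', 'in', 'display'] (min_width=17, slack=0)
Line 5: ['oats', 'calendar', 'if'] (min_width=16, slack=1)
Line 6: ['yellow', 'chair', 'a'] (min_width=14, slack=3)
Line 7: ['give', 'morning', 'sand'] (min_width=17, slack=0)
Line 8: ['angry'] (min_width=5, slack=12)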